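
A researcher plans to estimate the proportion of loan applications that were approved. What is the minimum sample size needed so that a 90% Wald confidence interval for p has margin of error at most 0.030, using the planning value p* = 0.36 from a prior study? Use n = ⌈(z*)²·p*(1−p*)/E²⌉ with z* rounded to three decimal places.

n = 693

For 90% confidence, z* = 1.645.
p*(1−p*) = 0.36·0.64 = 0.2304.
(z*)²·p*(1−p*)/E² = 2.706025·0.2304/0.000900 = 692.742.
Rounding up, n = 693.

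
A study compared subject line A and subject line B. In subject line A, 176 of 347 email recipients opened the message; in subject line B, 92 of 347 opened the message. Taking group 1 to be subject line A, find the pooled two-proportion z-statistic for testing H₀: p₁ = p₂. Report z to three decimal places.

z = 6.549

Sample proportions: p̂₁ = 176/347 = 0.50720 and p̂₂ = 92/347 = 0.26513.
Pooling: p̂ = 268/694 = 0.38617.
SE = √[p̂(1−p̂)(1/n₁+1/n₂)] = √[0.38617·0.61383·(1/347+1/347)] ≈ 0.036963.
z = 0.24207/0.036963 = 6.549.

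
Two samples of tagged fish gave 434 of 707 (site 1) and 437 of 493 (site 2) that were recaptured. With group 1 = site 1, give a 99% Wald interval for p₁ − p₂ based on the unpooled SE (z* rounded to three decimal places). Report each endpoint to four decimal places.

(-0.3324, -0.2127)

p̂₁ = 0.61386, p̂₂ = 0.88641, so the observed difference is -0.27255.
SE = √(0.000335270 + 0.000204234) = √0.000539504 = 0.023227.
For 99% confidence, z* = 2.576. Margin = 2.576·0.023227 = 0.05983.
Interval: -0.27255 ± 0.05983 → (-0.3324, -0.2127).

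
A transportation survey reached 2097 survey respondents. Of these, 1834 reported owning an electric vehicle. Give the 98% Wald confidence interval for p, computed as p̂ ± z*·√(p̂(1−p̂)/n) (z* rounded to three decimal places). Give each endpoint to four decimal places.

(0.8578, 0.8914)

With x = 1834 successes in n = 2097, p̂ = 0.87458.
SE = √(p̂(1−p̂)/n) = √(0.109688/2097) = 0.007232.
z* = 2.326 at the 98% level.
Margin = 2.326·0.007232 = 0.01682.
CI: 0.87458 ± 0.01682 = (0.8578, 0.8914).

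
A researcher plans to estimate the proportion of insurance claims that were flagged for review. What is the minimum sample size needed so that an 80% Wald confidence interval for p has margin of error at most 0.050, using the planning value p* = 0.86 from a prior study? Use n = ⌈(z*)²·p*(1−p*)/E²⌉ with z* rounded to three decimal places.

For 80% confidence, z* = 1.282.
p*(1−p*) = 0.1204.
Required n before rounding: 1.643524 × 0.1204 / 0.050² = 79.152.
Rounding up, n = 80.

n = 80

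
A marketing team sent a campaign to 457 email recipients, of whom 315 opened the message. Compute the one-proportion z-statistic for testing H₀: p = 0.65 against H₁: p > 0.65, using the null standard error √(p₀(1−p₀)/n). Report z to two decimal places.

Sample proportion p̂ = 315/457 = 0.68928.
SE₀ = √(0.65·0.35/457) = 0.022312.
Test statistic: z = 0.03928/0.022312 = 1.76.

z = 1.76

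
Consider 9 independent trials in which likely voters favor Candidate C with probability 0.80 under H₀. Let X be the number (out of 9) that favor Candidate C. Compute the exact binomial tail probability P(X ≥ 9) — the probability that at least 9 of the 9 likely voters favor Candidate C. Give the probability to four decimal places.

X ~ Binomial(n=9, p=0.80).
P(X ≥ 9) = C(9,9)·0.80^9·0.20^0.
= 0.134218 = 0.1342.

P = 0.1342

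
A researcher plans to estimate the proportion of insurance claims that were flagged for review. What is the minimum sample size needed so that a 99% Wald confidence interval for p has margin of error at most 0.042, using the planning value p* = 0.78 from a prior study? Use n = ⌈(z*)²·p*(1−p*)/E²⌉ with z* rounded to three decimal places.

n = 646

For 99% confidence, z* = 2.576.
p*(1−p*) = 0.78·0.22 = 0.1716.
(z*)²·p*(1−p*)/E² = 6.635776·0.1716/0.001764 = 645.521.
Rounding up, n = 646.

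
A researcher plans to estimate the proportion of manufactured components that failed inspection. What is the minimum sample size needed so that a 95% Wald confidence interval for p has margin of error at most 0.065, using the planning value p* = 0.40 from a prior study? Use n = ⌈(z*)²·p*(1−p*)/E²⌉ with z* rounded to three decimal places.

For 95% confidence, z* = 1.960.
p*(1−p*) = 0.2400.
(z*)²·p*(1−p*)/E² = 3.841600·0.2400/0.004225 = 218.221.
Rounding up, n = 219.

n = 219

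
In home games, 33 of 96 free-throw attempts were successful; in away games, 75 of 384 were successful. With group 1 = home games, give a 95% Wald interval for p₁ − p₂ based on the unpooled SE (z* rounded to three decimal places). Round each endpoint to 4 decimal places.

(0.0455, 0.2514)

p̂₁ = 33/96 = 0.34375, p̂₂ = 75/384 = 0.19531; p̂₁ − p̂₂ = 0.14844.
Unpooled SE = √(p̂₁(1−p̂₁)/n₁ + p̂₂(1−p̂₂)/n₂) = √(0.002349854 + 0.000409285) = 0.052528.
z* = 1.960 at the 95% level. Margin = 1.960·0.052528 = 0.10295.
CI: 0.14844 ± 0.10295 = (0.0455, 0.2514).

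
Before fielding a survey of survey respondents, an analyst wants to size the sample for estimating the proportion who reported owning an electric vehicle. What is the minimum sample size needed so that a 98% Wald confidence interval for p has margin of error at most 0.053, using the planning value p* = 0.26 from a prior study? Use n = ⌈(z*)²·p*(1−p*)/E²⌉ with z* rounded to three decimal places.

The 98% critical value is z* = 2.326.
p*(1−p*) = 0.26·0.74 = 0.1924.
Required n before rounding: 5.410276 × 0.1924 / 0.053² = 370.572.
Rounding up, n = 371.

n = 371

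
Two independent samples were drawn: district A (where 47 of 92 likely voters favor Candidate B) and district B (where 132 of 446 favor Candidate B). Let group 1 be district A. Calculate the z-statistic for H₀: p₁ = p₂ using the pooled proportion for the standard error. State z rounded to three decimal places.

z = 3.983

p̂₁ = 47/92 = 0.51087, p̂₂ = 132/446 = 0.29596.
Pooling: p̂ = 179/538 = 0.33271.
Pooled SE = √[0.2220153·0.01311172] ≈ 0.053954.
z = 0.21491/0.053954 = 3.983.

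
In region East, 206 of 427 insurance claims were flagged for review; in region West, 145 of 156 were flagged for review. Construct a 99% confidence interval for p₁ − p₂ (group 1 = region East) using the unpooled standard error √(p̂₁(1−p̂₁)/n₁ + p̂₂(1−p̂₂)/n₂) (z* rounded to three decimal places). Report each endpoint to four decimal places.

p̂₁ = 206/427 = 0.48244, p̂₂ = 145/156 = 0.92949; p̂₁ − p̂₂ = -0.44705.
SE = √(0.000584758 + 0.000420133) = √0.001004891 = 0.031700.
For 99% confidence, z* = 2.576. Margin of error = 0.08166.
Interval: -0.44705 ± 0.08166 → (-0.5287, -0.3654).

(-0.5287, -0.3654)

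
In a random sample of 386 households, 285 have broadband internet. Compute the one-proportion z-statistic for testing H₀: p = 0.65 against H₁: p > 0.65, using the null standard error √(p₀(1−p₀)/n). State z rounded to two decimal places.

z = 3.64

The sample proportion is 285/386 = 0.73834.
Under H₀, SE = √(p₀(1−p₀)/n) = √(0.65·0.35/386) = √0.000589378 = 0.024277.
Test statistic: z = 0.08834/0.024277 = 3.64.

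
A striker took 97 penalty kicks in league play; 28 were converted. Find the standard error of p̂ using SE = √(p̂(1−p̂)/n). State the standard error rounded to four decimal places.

SE = 0.0460

p̂ = 28/97 = 0.28866.
p̂(1−p̂) = 0.205335.
SE = √(0.205335/97) = √0.002116856 = 0.0460.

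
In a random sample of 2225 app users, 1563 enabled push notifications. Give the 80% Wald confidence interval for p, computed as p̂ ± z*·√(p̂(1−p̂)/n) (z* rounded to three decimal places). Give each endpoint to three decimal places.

p̂ = 1563/2225 = 0.70247.
SE(p̂) = √(0.70247·0.29753/2225) = 0.009692.
The 80% critical value is z* = 1.282.
Margin = 1.282·0.009692 = 0.01243.
Interval: 0.70247 ± 0.01243 → (0.690, 0.715).

(0.690, 0.715)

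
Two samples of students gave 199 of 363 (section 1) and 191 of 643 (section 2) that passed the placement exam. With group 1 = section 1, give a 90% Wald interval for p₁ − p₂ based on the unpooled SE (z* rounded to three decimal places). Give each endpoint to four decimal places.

(0.1990, 0.3034)

p̂₁ = 199/363 = 0.54821, p̂₂ = 191/643 = 0.29705; p̂₁ − p̂₂ = 0.25116.
Unpooled SE = √(p̂₁(1−p̂₁)/n₁ + p̂₂(1−p̂₂)/n₂) = √(0.000682303 + 0.000324742) = 0.031734.
The 90% critical value is z* = 1.645. Margin of error = 0.05220.
CI: 0.25116 ± 0.05220 = (0.1990, 0.3034).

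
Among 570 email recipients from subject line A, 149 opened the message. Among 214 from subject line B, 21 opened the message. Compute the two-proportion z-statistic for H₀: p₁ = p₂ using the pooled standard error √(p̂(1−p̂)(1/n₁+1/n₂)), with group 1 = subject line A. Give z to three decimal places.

Sample proportions: p̂₁ = 149/570 = 0.26140 and p̂₂ = 21/214 = 0.09813.
Pooling: p̂ = 170/784 = 0.21684.
SE = √[p̂(1−p̂)(1/n₁+1/n₂)] = √[0.21684·0.78316·(1/570+1/214)] ≈ 0.033037.
z = 0.16327/0.033037 = 4.942.

z = 4.942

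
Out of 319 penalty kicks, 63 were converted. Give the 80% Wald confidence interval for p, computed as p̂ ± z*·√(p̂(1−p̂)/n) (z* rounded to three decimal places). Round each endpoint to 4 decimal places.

The sample proportion is 63/319 = 0.19749.
Standard error of p̂: √(0.158489/319) = √0.000496831 = 0.022290.
The 80% critical value is z* = 1.282.
Margin of error: 1.282 × 0.022290 = 0.02858.
CI: 0.19749 ± 0.02858 = (0.1689, 0.2261).

(0.1689, 0.2261)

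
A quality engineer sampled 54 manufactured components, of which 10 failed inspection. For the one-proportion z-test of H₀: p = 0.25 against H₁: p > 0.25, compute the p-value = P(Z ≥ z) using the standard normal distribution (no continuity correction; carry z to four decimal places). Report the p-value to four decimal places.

Sample proportion p̂ = 10/54 = 0.18519.
Null standard error: √(0.25·0.75/54) = √0.003472222 = 0.058926.
z = (p̂ − p₀)/SE = (10/54 − 0.25)/0.058926 ≈ -1.0999.
From the standard normal, P(Z ≥ z) = 0.8643.

p-value = 0.8643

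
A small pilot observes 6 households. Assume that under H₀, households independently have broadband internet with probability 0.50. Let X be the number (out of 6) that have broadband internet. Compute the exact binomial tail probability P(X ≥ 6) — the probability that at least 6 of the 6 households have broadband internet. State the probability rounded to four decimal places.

P = 0.0156

X ~ Binomial(n=6, p=0.50).
P(X ≥ 6) = C(6,6)·0.50^6·0.50^0.
= 0.015625 = 0.0156.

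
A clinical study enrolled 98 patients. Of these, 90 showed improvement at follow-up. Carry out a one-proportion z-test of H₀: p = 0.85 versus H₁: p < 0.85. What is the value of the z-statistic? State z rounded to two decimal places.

z = 1.90

Sample proportion p̂ = 90/98 = 0.91837.
SE₀ = √(0.85·0.15/98) = 0.036070.
Test statistic: z = 0.06837/0.036070 = 1.90.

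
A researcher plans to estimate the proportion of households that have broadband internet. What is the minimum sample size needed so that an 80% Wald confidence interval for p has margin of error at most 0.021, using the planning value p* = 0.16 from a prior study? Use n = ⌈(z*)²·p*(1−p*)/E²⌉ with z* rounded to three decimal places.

n = 501

z* = 1.282 at the 80% level.
p*(1−p*) = 0.1344.
Required n before rounding: 1.643524 × 0.1344 / 0.021² = 500.884.
Rounding up, n = 501.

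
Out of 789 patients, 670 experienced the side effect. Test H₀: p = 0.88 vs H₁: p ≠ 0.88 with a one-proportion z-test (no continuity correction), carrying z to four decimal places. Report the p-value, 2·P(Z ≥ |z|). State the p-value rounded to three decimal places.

p-value = 0.008

With x = 670 successes in n = 789, p̂ = 0.84918.
Under H₀, SE = √(p₀(1−p₀)/n) = √(0.88·0.12/789) = √0.000133840 = 0.011569.
Test statistic (full precision, shown to 4 dp): z = (670/789 − 0.88)/SE₀ ≈ -2.6644.
p-value = 2·P(Z ≥ |z|) with z = -2.6644 → 0.008.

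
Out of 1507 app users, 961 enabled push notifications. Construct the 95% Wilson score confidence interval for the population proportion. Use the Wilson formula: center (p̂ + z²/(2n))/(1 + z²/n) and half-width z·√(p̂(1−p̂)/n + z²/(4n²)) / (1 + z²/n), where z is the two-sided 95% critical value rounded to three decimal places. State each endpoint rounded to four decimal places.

(0.6131, 0.6616)

p̂ = 961/1507 = 0.63769; z = 1.960, so z² = 3.841600.
1 + z²/n = 1.002549.
Center = (0.63769 + 0.001275)/1.002549 = 0.63734.
Radicand: p̂(1−p̂)/n + z²/(4n²) = 0.000153312 + 0.000000423 = 0.000153735.
Half-width = z·√(radicand)/denom = 1.960·0.012399/1.002549 = 0.02424.
CI: 0.63734 ± 0.02424 = (0.6131, 0.6616).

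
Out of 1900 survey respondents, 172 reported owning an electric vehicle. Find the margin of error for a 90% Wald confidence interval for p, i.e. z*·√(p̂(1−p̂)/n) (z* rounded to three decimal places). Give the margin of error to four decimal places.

Sample proportion p̂ = 172/1900 = 0.09053.
SE = √(p̂(1−p̂)/n) = √(0.082331/1900) = 0.006583.
The 90% critical value is z* = 1.645.
ME = 1.645·0.006583 = 0.0108.

ME = 0.0108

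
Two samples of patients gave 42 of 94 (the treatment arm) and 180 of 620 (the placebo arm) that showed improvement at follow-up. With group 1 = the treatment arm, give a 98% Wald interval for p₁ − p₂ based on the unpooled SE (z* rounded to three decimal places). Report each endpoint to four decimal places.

p̂₁ = 0.44681, p̂₂ = 0.29032, so the observed difference is 0.15649.
Unpooled SE = √(p̂₁(1−p̂₁)/n₁ + p̂₂(1−p̂₂)/n₂) = √(0.002629475 + 0.000332315) = 0.054422.
The 98% critical value is z* = 2.326. Margin of error = 0.12659.
Interval: 0.15649 ± 0.12659 → (0.0299, 0.2831).

(0.0299, 0.2831)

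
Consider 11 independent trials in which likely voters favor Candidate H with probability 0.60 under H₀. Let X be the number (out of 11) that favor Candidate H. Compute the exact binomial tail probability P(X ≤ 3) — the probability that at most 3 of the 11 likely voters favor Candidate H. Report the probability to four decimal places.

X ~ Binomial(n=11, p=0.60).
P(X ≤ 3) = C(11,0)·0.60^0·0.40^11 + C(11,1)·0.60^1·0.40^10 + C(11,2)·0.60^2·0.40^9 + C(11,3)·0.60^3·0.40^8.
= 0.000042 + 0.000692 + 0.005190 + 0.023357 = 0.0293.

P = 0.0293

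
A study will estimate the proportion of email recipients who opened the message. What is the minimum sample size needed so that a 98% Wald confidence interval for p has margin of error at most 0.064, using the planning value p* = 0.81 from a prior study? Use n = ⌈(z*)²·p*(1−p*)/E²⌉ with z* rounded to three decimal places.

n = 204

The 98% critical value is z* = 2.326.
p*(1−p*) = 0.81·0.19 = 0.1539.
(z*)²·p*(1−p*)/E² = 5.410276·0.1539/0.004096 = 203.282.
⌈203.282⌉ = 204.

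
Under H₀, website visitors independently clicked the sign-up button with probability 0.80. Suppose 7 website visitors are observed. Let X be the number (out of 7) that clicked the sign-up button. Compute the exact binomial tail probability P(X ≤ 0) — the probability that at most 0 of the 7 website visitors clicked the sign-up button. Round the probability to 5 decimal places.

X is binomial with n = 7 and p = 0.80.
P(X ≤ 0) = C(7,0)·0.80^0·0.20^7.
= 0.000013 = 0.00001.

P = 0.00001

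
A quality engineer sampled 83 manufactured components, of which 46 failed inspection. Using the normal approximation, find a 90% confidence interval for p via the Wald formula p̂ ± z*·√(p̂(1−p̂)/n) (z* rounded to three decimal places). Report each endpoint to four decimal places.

(0.4645, 0.6440)

p̂ = 46/83 = 0.55422.
SE = √(p̂(1−p̂)/n) = √(0.247061/83) = 0.054559.
For 90% confidence, z* = 1.645.
Margin of error: 1.645 × 0.054559 = 0.08975.
CI: 0.55422 ± 0.08975 = (0.4645, 0.6440).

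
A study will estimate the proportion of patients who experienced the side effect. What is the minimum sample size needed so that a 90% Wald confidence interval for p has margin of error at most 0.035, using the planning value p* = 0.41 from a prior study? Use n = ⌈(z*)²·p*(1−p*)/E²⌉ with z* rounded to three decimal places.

z* = 1.645 at the 90% level.
p*(1−p*) = 0.41·0.59 = 0.2419.
(z*)²·p*(1−p*)/E² = 2.706025·0.2419/0.001225 = 534.357.
⌈534.357⌉ = 535.

n = 535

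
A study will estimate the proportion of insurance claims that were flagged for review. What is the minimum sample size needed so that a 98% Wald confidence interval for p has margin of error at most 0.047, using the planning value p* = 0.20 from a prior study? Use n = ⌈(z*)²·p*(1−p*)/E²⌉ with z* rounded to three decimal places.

z* = 2.326 at the 98% level.
p*(1−p*) = 0.1600.
(z*)²·p*(1−p*)/E² = 5.410276·0.1600/0.002209 = 391.872.
⌈391.872⌉ = 392.

n = 392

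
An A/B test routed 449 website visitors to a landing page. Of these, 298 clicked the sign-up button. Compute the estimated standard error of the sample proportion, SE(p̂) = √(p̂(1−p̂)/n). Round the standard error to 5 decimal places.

SE = 0.02230

With x = 298 successes in n = 449, p̂ = 0.66370.
p̂(1−p̂) = 0.66370·0.33630 = 0.223202.
SE = √(0.223202/449) = 0.02230.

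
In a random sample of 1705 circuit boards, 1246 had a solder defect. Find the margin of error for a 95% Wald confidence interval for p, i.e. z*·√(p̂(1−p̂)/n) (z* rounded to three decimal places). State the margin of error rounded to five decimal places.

p̂ = 1246/1705 = 0.73079.
SE(p̂) = √(0.73079·0.26921/1705) = 0.010742.
z* = 1.960 at the 95% level.
ME = 1.960·0.010742 = 0.02105.

ME = 0.02105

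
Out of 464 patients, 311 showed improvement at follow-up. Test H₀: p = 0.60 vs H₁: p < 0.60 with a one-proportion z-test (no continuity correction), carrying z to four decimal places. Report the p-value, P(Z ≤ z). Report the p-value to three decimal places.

p-value = 0.999

The sample proportion is 311/464 = 0.67026.
SE₀ = √(0.60·0.40/464) = 0.022743.
z = (p̂ − p₀)/SE = (311/464 − 0.60)/0.022743 ≈ 3.0892.
p-value = P(Z ≤ z) with z = 3.0892 → 0.999.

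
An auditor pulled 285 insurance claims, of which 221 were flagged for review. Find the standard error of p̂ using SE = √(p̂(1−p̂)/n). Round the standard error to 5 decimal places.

SE = 0.02472

Sample proportion p̂ = 221/285 = 0.77544.
p̂(1−p̂) = 0.174133.
SE = √(0.174133/285) = √0.000610993 = 0.02472.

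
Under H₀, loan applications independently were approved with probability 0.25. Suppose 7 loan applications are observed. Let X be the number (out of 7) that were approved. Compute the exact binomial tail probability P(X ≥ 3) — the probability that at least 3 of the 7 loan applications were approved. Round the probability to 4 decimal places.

X is binomial with n = 7 and p = 0.25.
P(X ≥ 3) = Σ_{j=3}^{7} C(7,j)·0.25^j·0.75^{7−j}.
= 0.173035 + 0.057678 + 0.011536 + 0.001282 + 0.000061 = 0.2436.

P = 0.2436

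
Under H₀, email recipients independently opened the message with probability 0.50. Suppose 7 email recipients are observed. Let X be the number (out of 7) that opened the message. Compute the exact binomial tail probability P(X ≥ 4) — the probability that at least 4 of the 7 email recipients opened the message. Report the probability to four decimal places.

P = 0.5000

X ~ Binomial(n=7, p=0.50).
P(X ≥ 4) = C(7,4)·0.50^4·0.50^3 + C(7,5)·0.50^5·0.50^2 + C(7,6)·0.50^6·0.50^1 + C(7,7)·0.50^7·0.50^0.
= 0.273438 + 0.164062 + 0.054688 + 0.007812 = 0.5000.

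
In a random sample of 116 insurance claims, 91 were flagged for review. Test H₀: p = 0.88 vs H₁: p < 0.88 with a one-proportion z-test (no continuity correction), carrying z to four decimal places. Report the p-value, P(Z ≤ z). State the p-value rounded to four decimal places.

p-value = 0.0008

With x = 91 successes in n = 116, p̂ = 0.78448.
Null standard error: √(0.88·0.12/116) = √0.000910345 = 0.030172.
z = (p̂ − p₀)/SE = (91/116 − 0.88)/0.030172 ≈ -3.1658.
p-value = P(Z ≤ z) with z = -3.1658 → 0.0008.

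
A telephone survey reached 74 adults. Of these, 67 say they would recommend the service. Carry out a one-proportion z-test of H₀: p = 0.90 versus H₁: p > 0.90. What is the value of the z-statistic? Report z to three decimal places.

With x = 67 successes in n = 74, p̂ = 0.90541.
SE₀ = √(0.90·0.10/74) = 0.034874.
z = (0.90541 − 0.90)/0.034874 = 0.00541/0.034874 = 0.155.

z = 0.155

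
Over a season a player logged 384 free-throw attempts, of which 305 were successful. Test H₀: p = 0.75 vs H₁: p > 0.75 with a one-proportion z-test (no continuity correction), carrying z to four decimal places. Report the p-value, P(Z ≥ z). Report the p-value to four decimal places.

With x = 305 successes in n = 384, p̂ = 0.79427.
Under H₀, SE = √(p₀(1−p₀)/n) = √(0.75·0.25/384) = √0.000488281 = 0.022097.
z = (p̂ − p₀)/SE = (305/384 − 0.75)/0.022097 ≈ 2.0035.
From the standard normal, P(Z ≥ z) = 0.0226.

p-value = 0.0226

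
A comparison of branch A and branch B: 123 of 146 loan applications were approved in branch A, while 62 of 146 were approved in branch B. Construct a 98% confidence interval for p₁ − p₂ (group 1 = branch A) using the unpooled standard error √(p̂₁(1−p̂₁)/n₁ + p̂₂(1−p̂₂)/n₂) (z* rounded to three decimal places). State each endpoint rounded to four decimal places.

p̂₁ = 0.84247, p̂₂ = 0.42466, so the observed difference is 0.41781.
SE = √(0.000909022 + 0.001673449) = √0.002582471 = 0.050818.
For 98% confidence, z* = 2.326. Margin = 2.326·0.050818 = 0.11820.
So the interval runs from 0.2996 to 0.5360.

(0.2996, 0.5360)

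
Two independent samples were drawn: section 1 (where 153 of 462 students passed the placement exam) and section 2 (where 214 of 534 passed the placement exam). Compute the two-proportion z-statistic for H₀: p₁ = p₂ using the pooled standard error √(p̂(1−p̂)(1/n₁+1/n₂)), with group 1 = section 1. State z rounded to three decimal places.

z = -2.270

Sample proportions: p̂₁ = 153/462 = 0.33117 and p̂₂ = 214/534 = 0.40075.
Pooling: p̂ = 367/996 = 0.36847.
SE = √[p̂(1−p̂)(1/n₁+1/n₂)] = √[0.36847·0.63153·(1/462+1/534)] ≈ 0.030650.
z = -0.06958/0.030650 = -2.270.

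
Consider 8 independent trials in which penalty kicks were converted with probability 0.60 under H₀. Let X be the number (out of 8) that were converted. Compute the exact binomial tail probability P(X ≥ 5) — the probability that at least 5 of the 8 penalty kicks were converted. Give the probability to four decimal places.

X is binomial with n = 8 and p = 0.60.
P(X ≥ 5) = C(8,5)·0.60^5·0.40^3 + C(8,6)·0.60^6·0.40^2 + C(8,7)·0.60^7·0.40^1 + C(8,8)·0.60^8·0.40^0.
= 0.278692 + 0.209019 + 0.089580 + 0.016796 = 0.5941.

P = 0.5941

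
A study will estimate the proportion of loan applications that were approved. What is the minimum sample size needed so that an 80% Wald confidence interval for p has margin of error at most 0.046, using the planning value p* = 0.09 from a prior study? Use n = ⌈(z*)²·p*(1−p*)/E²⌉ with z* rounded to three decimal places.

n = 64

The 80% critical value is z* = 1.282.
p*(1−p*) = 0.09·0.91 = 0.0819.
Required n before rounding: 1.643524 × 0.0819 / 0.046² = 63.613.
Rounding up, n = 64.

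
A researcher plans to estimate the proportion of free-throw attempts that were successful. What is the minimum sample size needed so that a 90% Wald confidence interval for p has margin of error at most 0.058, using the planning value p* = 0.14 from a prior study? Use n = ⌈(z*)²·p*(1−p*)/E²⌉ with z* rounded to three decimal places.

z* = 1.645 at the 90% level.
p*(1−p*) = 0.14·0.86 = 0.1204.
Required n before rounding: 2.706025 × 0.1204 / 0.058² = 96.851.
⌈96.851⌉ = 97.

n = 97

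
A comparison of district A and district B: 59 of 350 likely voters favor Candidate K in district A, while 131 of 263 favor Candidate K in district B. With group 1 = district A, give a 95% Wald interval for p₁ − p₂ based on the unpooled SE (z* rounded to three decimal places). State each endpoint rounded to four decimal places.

(-0.4016, -0.2575)

p̂₁ = 59/350 = 0.16857, p̂₂ = 131/263 = 0.49810; p̂₁ − p̂₂ = -0.32953.
SE = √(0.000400443 + 0.000950557) = √0.001351000 = 0.036756.
The 95% critical value is z* = 1.960. Margin = 1.960·0.036756 = 0.07204.
So the interval runs from -0.4016 to -0.2575.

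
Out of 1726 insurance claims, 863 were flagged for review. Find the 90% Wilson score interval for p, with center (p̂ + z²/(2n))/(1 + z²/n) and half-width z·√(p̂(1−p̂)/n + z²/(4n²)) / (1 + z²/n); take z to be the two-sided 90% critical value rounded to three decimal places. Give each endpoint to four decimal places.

(0.4802, 0.5198)

p̂ = 863/1726 = 0.50000; z = 1.645, so z² = 2.706025.
1 + z²/n = 1.001568.
Center = (0.50000 + 0.000784)/1.001568 = 0.50000.
Radicand: p̂(1−p̂)/n + z²/(4n²) = 0.000144844 + 0.000000227 = 0.000145071.
Half-width = 1.645·√0.000145071/1.001568 = 0.01978.
Interval: 0.50000 ± 0.01978 → (0.4802, 0.5198).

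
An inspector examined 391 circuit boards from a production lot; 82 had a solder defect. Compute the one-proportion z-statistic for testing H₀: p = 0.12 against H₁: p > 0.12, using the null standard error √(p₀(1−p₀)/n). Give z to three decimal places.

z = 5.459

The sample proportion is 82/391 = 0.20972.
Null standard error: √(0.12·0.88/391) = √0.000270077 = 0.016434.
z = (p̂ − p₀)/SE = (0.20972 − 0.12)/0.016434 = 5.459.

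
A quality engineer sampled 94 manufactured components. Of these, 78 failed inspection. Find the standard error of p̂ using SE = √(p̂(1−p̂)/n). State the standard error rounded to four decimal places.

p̂ = 78/94 = 0.82979.
p̂(1−p̂) = 0.82979·0.17021 = 0.141239.
SE = √(0.141239/94) = 0.0388.

SE = 0.0388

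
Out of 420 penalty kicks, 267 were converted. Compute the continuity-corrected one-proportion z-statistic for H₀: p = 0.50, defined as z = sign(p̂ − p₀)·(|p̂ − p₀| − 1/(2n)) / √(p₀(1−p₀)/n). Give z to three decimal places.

p̂ = 267/420 = 0.63571. p̂ − p₀ = 0.135714.
1/(2n) = 0.001190.
Corrected numerator: |0.135714| − 0.001190 = 0.134524.
Null standard error: √(0.50·0.50/420) = √0.000595238 = 0.024398.
z = (+)0.134524/0.024398 = 5.514.

z = 5.514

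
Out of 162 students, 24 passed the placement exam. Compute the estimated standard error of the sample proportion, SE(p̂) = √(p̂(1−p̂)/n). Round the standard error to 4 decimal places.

Sample proportion p̂ = 24/162 = 0.14815.
p̂(1−p̂) = 0.126202.
SE = √(0.126202/162) = √0.000779025 = 0.0279.

SE = 0.0279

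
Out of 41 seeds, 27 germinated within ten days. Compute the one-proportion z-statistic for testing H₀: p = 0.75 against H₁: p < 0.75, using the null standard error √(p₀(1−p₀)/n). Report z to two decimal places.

z = -1.35

p̂ = 27/41 = 0.65854.
Null standard error: √(0.75·0.25/41) = √0.004573171 = 0.067625.
z = (0.65854 − 0.75)/0.067625 = -0.09146/0.067625 = -1.35.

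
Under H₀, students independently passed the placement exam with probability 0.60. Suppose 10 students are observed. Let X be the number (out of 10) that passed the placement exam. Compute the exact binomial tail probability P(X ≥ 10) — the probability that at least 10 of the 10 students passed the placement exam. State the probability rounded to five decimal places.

P = 0.00605

X ~ Binomial(n=10, p=0.60).
P(X ≥ 10) = C(10,10)·0.60^10·0.40^0.
= 0.006047 = 0.00605.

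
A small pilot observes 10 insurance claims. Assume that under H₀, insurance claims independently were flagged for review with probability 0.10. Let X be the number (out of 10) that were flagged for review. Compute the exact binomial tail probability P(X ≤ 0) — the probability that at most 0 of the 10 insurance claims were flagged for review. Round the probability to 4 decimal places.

P = 0.3487

X ~ Binomial(n=10, p=0.10).
P(X ≤ 0) = C(10,0)·0.10^0·0.90^10.
= 0.348678 = 0.3487.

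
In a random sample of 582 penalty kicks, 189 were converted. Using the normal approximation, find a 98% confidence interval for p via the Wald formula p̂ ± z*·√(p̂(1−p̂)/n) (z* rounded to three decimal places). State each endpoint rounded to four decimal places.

(0.2796, 0.3699)

p̂ = 189/582 = 0.32474.
Standard error of p̂: √(0.219285/582) = √0.000376778 = 0.019411.
The 98% critical value is z* = 2.326.
Margin = 2.326·0.019411 = 0.04515.
CI: 0.32474 ± 0.04515 = (0.2796, 0.3699).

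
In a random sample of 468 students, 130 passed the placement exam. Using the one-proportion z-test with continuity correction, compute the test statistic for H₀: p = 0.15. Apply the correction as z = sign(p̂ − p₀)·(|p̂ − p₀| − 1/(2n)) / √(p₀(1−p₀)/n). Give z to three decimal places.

Sample proportion p̂ = 130/468 = 0.27778. p̂ − p₀ = 0.127778.
Continuity correction 1/(2n) = 1/936 = 0.001068.
Corrected numerator: |0.127778| − 0.001068 = 0.126710.
Under H₀, SE = √(p₀(1−p₀)/n) = √(0.15·0.85/468) = √0.000272436 = 0.016506.
z = +0.126710/0.016506 = 7.677.

z = 7.677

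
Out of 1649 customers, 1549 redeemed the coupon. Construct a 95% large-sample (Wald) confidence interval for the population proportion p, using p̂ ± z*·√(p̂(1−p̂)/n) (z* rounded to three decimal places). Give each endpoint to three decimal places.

Sample proportion p̂ = 1549/1649 = 0.93936.
Standard error of p̂: √(0.056965/1649) = √0.000034545 = 0.005878.
z* = 1.960 at the 95% level.
Margin = 1.960·0.005878 = 0.01152.
Interval: 0.93936 ± 0.01152 → (0.928, 0.951).

(0.928, 0.951)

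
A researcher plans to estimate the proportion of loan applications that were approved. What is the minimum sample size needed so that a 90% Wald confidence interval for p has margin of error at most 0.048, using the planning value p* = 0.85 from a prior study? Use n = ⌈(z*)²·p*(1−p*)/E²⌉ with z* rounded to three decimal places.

n = 150

z* = 1.645 at the 90% level.
p*(1−p*) = 0.1275.
(z*)²·p*(1−p*)/E² = 2.706025·0.1275/0.002304 = 149.747.
⌈149.747⌉ = 150.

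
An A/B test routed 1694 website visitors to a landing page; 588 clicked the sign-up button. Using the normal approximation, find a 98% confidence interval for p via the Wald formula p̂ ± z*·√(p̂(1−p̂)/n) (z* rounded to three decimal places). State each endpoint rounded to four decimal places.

(0.3202, 0.3740)

With x = 588 successes in n = 1694, p̂ = 0.34711.
SE(p̂) = √(0.34711·0.65289/1694) = 0.011566.
z* = 2.326 at the 98% level.
Margin of error: 2.326 × 0.011566 = 0.02690.
Interval: 0.34711 ± 0.02690 → (0.3202, 0.3740).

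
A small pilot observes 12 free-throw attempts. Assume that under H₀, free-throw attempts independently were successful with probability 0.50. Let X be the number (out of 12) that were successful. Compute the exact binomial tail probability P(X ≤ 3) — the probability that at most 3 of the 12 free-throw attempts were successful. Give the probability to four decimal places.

X ~ Binomial(n=12, p=0.50).
P(X ≤ 3) = C(12,0)·0.50^0·0.50^12 + C(12,1)·0.50^1·0.50^11 + C(12,2)·0.50^2·0.50^10 + C(12,3)·0.50^3·0.50^9.
= 0.000244 + 0.002930 + 0.016113 + 0.053711 = 0.0730.

P = 0.0730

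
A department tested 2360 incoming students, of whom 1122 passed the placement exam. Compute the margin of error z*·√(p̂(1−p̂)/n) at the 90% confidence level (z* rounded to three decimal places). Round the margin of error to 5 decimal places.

With x = 1122 successes in n = 2360, p̂ = 0.47542.
SE = √(p̂(1−p̂)/n) = √(0.249396/2360) = 0.010280.
z* = 1.645 at the 90% level.
So ME = 0.01691.

ME = 0.01691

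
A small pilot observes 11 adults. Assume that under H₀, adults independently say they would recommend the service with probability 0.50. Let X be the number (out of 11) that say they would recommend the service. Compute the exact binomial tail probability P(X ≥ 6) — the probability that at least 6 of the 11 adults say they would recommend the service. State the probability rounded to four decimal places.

P = 0.5000

X ~ Binomial(n=11, p=0.50).
P(X ≥ 6) = Σ_{j=6}^{11} C(11,j)·0.50^j·0.50^{11−j}.
= 0.225586 + 0.161133 + 0.080566 + 0.026855 + 0.005371 + 0.000488 = 0.5000.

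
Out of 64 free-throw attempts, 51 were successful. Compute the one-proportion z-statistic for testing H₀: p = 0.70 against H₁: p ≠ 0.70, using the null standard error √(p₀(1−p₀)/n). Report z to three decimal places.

The sample proportion is 51/64 = 0.79688.
Under H₀, SE = √(p₀(1−p₀)/n) = √(0.70·0.30/64) = √0.003281250 = 0.057282.
Test statistic: z = 0.09688/0.057282 = 1.691.

z = 1.691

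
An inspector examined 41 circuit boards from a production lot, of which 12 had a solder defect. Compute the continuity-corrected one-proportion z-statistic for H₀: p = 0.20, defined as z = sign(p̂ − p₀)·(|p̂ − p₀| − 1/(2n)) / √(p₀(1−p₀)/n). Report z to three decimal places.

The sample proportion is 12/41 = 0.29268. p̂ − p₀ = 0.092683.
Continuity correction 1/(2n) = 1/82 = 0.012195.
Corrected numerator: |0.092683| − 0.012195 = 0.080488.
Null standard error: √(0.20·0.80/41) = √0.003902439 = 0.062470.
z = (+)0.080488/0.062470 = 1.288.

z = 1.288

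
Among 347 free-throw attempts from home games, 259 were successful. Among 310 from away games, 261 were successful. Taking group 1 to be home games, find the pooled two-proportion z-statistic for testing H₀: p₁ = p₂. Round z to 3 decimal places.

z = -3.009

p̂₁ = 259/347 = 0.74640, p̂₂ = 261/310 = 0.84194.
Pooled p̂ = (259+261)/(347+310) = 520/657 = 0.79148.
SE = √[p̂(1−p̂)(1/n₁+1/n₂)] = √[0.79148·0.20852·(1/347+1/310)] ≈ 0.031749.
z = (p̂₁ − p̂₂)/SE = (0.74640 − 0.84194)/0.031749 = -0.09554/0.031749 = -3.009.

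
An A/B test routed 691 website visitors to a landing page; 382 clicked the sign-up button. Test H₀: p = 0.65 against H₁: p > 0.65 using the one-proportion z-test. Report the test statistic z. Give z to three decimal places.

z = -5.356

p̂ = 382/691 = 0.55282.
Null standard error: √(0.65·0.35/691) = √0.000329233 = 0.018145.
Test statistic: z = -0.09718/0.018145 = -5.356.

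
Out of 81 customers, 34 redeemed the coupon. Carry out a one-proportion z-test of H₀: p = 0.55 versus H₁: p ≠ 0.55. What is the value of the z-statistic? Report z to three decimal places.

z = -2.356

p̂ = 34/81 = 0.41975.
SE₀ = √(0.55·0.45/81) = 0.055277.
Test statistic: z = -0.13025/0.055277 = -2.356.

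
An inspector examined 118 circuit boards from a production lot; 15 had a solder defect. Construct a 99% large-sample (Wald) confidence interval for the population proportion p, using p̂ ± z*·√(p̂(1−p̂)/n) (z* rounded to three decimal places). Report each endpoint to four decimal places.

With x = 15 successes in n = 118, p̂ = 0.12712.
SE(p̂) = √(0.12712·0.87288/118) = 0.030665.
For 99% confidence, z* = 2.576.
Margin of error: 2.576 × 0.030665 = 0.07899.
CI: 0.12712 ± 0.07899 = (0.0481, 0.2061).

(0.0481, 0.2061)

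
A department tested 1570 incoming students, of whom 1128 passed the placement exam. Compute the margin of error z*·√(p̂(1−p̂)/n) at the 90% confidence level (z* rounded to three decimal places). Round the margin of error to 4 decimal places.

Sample proportion p̂ = 1128/1570 = 0.71847.
Standard error of p̂: √(0.202270/1570) = √0.000128835 = 0.011351.
The 90% critical value is z* = 1.645.
So ME = 0.0187.

ME = 0.0187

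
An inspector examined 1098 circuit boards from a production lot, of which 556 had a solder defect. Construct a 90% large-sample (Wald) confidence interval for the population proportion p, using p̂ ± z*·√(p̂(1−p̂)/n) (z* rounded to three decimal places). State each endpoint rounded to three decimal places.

(0.482, 0.531)

Sample proportion p̂ = 556/1098 = 0.50638.
Standard error of p̂: √(0.249959/1098) = √0.000227650 = 0.015088.
z* = 1.645 at the 90% level.
Margin of error: 1.645 × 0.015088 = 0.02482.
CI: 0.50638 ± 0.02482 = (0.482, 0.531).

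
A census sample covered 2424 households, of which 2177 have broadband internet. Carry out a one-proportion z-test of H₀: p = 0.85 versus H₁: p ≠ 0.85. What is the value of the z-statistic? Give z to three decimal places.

z = 6.632

Sample proportion p̂ = 2177/2424 = 0.89810.
Null standard error: √(0.85·0.15/2424) = √0.000052599 = 0.007253.
z = (p̂ − p₀)/SE = (0.89810 − 0.85)/0.007253 = 6.632.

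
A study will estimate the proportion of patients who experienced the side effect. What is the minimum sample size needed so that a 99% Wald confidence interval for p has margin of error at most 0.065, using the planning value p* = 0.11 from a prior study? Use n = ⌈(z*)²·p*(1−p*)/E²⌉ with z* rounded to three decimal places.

n = 154

For 99% confidence, z* = 2.576.
p*(1−p*) = 0.11·0.89 = 0.0979.
(z*)²·p*(1−p*)/E² = 6.635776·0.0979/0.004225 = 153.762.
Rounding up, n = 154.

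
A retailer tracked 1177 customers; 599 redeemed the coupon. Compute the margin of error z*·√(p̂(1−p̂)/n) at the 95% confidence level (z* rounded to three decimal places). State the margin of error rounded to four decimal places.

The sample proportion is 599/1177 = 0.50892.
SE = √(p̂(1−p̂)/n) = √(0.249920/1177) = 0.014572.
z* = 1.960 at the 95% level.
Margin of error = z*·SE = 1.960 × 0.014572 = 0.0286.

ME = 0.0286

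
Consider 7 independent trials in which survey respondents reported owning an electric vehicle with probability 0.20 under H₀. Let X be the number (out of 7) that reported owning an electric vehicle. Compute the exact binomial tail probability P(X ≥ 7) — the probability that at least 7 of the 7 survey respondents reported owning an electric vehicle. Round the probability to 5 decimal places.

P = 0.00001

X is binomial with n = 7 and p = 0.20.
P(X ≥ 7) = C(7,7)·0.20^7·0.80^0.
= 0.000013 = 0.00001.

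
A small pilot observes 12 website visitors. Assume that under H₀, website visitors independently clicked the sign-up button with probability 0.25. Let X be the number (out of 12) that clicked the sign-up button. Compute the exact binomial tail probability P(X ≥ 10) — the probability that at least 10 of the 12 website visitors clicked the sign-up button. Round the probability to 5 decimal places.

P = 0.00004

X is binomial with n = 12 and p = 0.25.
P(X ≥ 10) = C(12,10)·0.25^10·0.75^2 + C(12,11)·0.25^11·0.75^1 + C(12,12)·0.25^12·0.75^0.
= 0.000035 + 0.000002 + 0.000000 = 0.00004.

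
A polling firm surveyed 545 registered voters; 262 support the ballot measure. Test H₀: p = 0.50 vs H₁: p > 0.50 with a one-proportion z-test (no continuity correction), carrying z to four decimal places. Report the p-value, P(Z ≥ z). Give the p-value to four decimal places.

p-value = 0.8158

With x = 262 successes in n = 545, p̂ = 0.48073.
SE₀ = √(0.50·0.50/545) = 0.021418.
z = (p̂ − p₀)/SE = (262/545 − 0.50)/0.021418 ≈ -0.8995.
From the standard normal, P(Z ≥ z) = 0.8158.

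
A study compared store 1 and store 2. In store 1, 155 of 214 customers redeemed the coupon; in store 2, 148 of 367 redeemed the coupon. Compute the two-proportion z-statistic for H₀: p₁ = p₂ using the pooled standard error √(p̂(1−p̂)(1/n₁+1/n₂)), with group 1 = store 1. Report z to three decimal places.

z = 7.472

Sample proportions: p̂₁ = 155/214 = 0.72430 and p̂₂ = 148/367 = 0.40327.
Pooling: p̂ = 303/581 = 0.52151.
SE = √[p̂(1−p̂)(1/n₁+1/n₂)] = √[0.52151·0.47849·(1/214+1/367)] ≈ 0.042965.
z = 0.32103/0.042965 = 7.472.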